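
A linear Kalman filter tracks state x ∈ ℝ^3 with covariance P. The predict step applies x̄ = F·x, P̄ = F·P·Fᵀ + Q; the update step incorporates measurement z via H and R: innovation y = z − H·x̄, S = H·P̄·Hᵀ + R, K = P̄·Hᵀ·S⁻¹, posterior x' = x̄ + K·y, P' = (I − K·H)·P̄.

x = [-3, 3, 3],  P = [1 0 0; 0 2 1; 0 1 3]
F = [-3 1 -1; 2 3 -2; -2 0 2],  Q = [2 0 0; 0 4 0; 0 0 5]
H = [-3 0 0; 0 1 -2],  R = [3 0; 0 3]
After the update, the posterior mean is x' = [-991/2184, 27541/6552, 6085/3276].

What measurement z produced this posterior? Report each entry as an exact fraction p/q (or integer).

z = [2, 1]

x̄ = F·x = [9, -3, 12]
P̄ = F·P·Fᵀ + Q = [14 1 2; 1 26 -10; 2 -10 21]
S = H·P̄·Hᵀ + R = [129 9; 9 153]
K = P̄·Hᵀ·S⁻¹ = [-237/728 -1/2184; -97/2184 1987/6552; -25/1092 -1109/3276]
x' − x̄ = [-20647/2184, 47197/6552, -33227/3276] = K·y
y = (KᵀK)⁻¹·Kᵀ·(x' − x̄) = [29, 28]
z = y + H·x̄ = [29, 28] + [-27, -27] = [2, 1]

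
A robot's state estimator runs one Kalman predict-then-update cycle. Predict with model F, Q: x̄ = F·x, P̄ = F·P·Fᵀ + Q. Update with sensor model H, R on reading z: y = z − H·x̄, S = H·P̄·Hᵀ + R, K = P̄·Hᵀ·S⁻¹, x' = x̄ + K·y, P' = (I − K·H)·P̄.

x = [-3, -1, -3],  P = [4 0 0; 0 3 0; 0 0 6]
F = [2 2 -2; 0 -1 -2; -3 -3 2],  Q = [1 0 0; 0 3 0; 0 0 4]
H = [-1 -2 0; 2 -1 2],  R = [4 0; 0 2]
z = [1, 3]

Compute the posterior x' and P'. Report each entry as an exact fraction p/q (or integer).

x̄ = F·x = [-2, 7, 6]
P̄ = F·P·Fᵀ + Q = [53 18 -66; 18 30 -15; -66 -15 91]
y = z − H·x̄ = [13, 2]
S = H·P̄·Hᵀ + R = [249 92; 92 68]
K = P̄·Hᵀ·S⁻¹ = [-501/2117 -692/2117; -774/2117 300/2117; 137/2117 7353/8468]
x' = x̄ + K·y = [-12131/2117, 5357/2117, 36319/4234]
P' = (I − K·H)·P̄ = [37164/2117 -17580/2117 -46646/2117; -17580/2117 10338/2117 23049/2117; -46646/2117 23049/2117 240035/8468]

x' = [-12131/2117, 5357/2117, 36319/4234]
P' = [37164/2117 -17580/2117 -46646/2117; -17580/2117 10338/2117 23049/2117; -46646/2117 23049/2117 240035/8468]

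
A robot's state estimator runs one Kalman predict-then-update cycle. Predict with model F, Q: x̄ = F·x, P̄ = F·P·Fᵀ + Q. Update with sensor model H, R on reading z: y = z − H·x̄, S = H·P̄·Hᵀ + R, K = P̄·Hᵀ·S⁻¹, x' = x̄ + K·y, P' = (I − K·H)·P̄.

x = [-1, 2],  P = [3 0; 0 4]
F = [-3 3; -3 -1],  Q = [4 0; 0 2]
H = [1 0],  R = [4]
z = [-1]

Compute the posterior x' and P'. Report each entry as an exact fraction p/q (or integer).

x̄ = F·x = [9, 1]
P̄ = F·P·Fᵀ + Q = [67 15; 15 33]
y = z − H·x̄ = [-10]
S = H·P̄·Hᵀ + R = [71]
K = P̄·Hᵀ·S⁻¹ = [67/71; 15/71]
x' = x̄ + K·y = [-31/71, -79/71]
P' = (I − K·H)·P̄ = [268/71 60/71; 60/71 2118/71]

x' = [-31/71, -79/71]
P' = [268/71 60/71; 60/71 2118/71]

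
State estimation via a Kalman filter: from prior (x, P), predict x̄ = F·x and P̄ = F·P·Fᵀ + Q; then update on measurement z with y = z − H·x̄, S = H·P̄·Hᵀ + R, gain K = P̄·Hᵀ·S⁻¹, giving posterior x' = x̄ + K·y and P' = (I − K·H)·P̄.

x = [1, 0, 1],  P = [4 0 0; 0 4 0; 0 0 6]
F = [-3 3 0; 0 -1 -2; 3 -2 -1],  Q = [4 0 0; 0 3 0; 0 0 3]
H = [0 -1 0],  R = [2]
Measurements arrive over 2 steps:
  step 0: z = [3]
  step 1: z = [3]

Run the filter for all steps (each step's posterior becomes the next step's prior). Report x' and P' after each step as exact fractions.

step 0: x̄ = F·x = [-3, -2, 2]
step 0: P̄ = F·P·Fᵀ + Q = [76 -12 -60; -12 31 20; -60 20 61]
step 0: y = z − H·x̄ = [1]
step 0: S = H·P̄·Hᵀ + R = [33]
step 0: K = P̄·Hᵀ·S⁻¹ = [4/11; -31/33; -20/33]
step 0: x' = x̄ + K·y = [-29/11, -97/33, 46/33]
step 0: P' = (I − K·H)·P̄ = [788/11 -8/11 -580/11; -8/11 62/33 40/33; -580/11 40/33 1613/33]
step 1: x̄ = F·x = [-10/11, 5/33, -113/33]
step 1: P̄ = F·P·Fᵀ + Q = [7466/11 -3646/11 -9116/11; -3646/11 6773/33 14062/33; -9116/11 14062/33 34124/33]
step 1: y = z − H·x̄ = [104/33]
step 1: S = H·P̄·Hᵀ + R = [6839/33]
step 1: K = P̄·Hᵀ·S⁻¹ = [10938/6839; -6773/6839; -14062/6839]
step 1: x' = x̄ + K·y = [28254/6839, -20309/6839, -67735/6839]
step 1: P' = (I − K·H)·P̄ = [1016366/6839 -21876/6839 -1006752/6839; -21876/6839 13546/6839 28124/6839; -1006752/6839 28124/6839 1079824/6839]

step 0: x' = [-29/11, -97/33, 46/33], P' = [788/11 -8/11 -580/11; -8/11 62/33 40/33; -580/11 40/33 1613/33]
step 1: x' = [28254/6839, -20309/6839, -67735/6839], P' = [1016366/6839 -21876/6839 -1006752/6839; -21876/6839 13546/6839 28124/6839; -1006752/6839 28124/6839 1079824/6839]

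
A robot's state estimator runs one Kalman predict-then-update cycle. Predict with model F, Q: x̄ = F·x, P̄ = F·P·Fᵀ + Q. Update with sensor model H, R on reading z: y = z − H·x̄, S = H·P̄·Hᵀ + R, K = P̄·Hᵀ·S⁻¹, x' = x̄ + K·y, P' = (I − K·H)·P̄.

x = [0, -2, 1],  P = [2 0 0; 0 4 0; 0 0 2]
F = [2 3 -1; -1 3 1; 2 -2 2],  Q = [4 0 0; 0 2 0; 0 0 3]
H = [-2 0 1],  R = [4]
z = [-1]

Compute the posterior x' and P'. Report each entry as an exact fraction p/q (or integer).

x' = [287/319, 169/319, 339/319]
P' = [1550/319 -510/319 2620/319; -510/319 6342/319 -1356/319; 2620/319 -1356/319 5540/319]

x̄ = F·x = [-7, -5, 6]
P̄ = F·P·Fᵀ + Q = [50 30 -20; 30 42 -24; -20 -24 35]
y = z − H·x̄ = [-21]
S = H·P̄·Hᵀ + R = [319]
K = P̄·Hᵀ·S⁻¹ = [-120/319; -84/319; 75/319]
x' = x̄ + K·y = [287/319, 169/319, 339/319]
P' = (I − K·H)·P̄ = [1550/319 -510/319 2620/319; -510/319 6342/319 -1356/319; 2620/319 -1356/319 5540/319]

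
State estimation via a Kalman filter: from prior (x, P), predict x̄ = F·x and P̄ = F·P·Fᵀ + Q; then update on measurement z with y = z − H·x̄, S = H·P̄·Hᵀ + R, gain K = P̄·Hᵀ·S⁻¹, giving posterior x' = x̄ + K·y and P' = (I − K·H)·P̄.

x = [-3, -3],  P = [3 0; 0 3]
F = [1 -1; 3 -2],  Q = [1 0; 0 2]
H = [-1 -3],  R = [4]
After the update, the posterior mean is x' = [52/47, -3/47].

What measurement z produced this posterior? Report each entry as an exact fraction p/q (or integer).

x̄ = F·x = [0, -3]
P̄ = F·P·Fᵀ + Q = [7 15; 15 41]
S = H·P̄·Hᵀ + R = [470]
K = P̄·Hᵀ·S⁻¹ = [-26/235; -69/235]
x' − x̄ = [52/47, 138/47] = K·y
y = (KᵀK)⁻¹·Kᵀ·(x' − x̄) = [-10]
z = y + H·x̄ = [-10] + [9] = [-1]

z = [-1]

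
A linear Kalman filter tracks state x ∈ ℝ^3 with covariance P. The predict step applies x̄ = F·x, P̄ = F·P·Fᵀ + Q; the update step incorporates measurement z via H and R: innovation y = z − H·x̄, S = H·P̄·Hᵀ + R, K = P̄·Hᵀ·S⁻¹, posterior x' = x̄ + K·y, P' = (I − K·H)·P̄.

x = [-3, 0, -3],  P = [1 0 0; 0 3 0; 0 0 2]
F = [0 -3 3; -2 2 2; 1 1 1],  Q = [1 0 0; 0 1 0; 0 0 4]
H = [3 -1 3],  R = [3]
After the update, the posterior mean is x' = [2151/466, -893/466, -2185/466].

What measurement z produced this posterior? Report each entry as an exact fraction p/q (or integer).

z = [2]

x̄ = F·x = [-9, 0, -6]
P̄ = F·P·Fᵀ + Q = [46 -6 -3; -6 25 8; -3 8 10]
S = H·P̄·Hᵀ + R = [466]
K = P̄·Hᵀ·S⁻¹ = [135/466; -19/466; 13/466]
x' − x̄ = [6345/466, -893/466, 611/466] = K·y
y = (KᵀK)⁻¹·Kᵀ·(x' − x̄) = [47]
z = y + H·x̄ = [47] + [-45] = [2]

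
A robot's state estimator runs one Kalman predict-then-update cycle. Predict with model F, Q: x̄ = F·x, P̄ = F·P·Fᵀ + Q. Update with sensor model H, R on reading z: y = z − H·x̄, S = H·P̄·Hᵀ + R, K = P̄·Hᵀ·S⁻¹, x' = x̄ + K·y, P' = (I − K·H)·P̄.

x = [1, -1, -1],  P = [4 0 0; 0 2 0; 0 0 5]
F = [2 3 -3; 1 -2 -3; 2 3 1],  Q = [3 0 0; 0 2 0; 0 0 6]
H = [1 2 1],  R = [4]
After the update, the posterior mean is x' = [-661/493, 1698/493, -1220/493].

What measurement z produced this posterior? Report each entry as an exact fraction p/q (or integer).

x̄ = F·x = [2, 6, -2]
P̄ = F·P·Fᵀ + Q = [82 41 19; 41 59 -19; 19 -19 45]
S = H·P̄·Hᵀ + R = [493]
K = P̄·Hᵀ·S⁻¹ = [183/493; 140/493; 26/493]
x' − x̄ = [-1647/493, -1260/493, -234/493] = K·y
y = (KᵀK)⁻¹·Kᵀ·(x' − x̄) = [-9]
z = y + H·x̄ = [-9] + [12] = [3]

z = [3]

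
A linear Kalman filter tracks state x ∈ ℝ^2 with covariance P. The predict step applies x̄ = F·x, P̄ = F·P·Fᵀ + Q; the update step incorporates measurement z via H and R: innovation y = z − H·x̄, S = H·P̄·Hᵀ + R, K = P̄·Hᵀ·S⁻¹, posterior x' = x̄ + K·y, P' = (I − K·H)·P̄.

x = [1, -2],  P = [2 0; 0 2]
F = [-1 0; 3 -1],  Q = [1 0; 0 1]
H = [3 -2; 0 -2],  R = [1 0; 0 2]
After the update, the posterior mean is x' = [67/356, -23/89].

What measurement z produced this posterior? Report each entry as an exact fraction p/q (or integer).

z = [1, 1]

x̄ = F·x = [-1, 5]
P̄ = F·P·Fᵀ + Q = [3 -6; -6 21]
S = H·P̄·Hᵀ + R = [184 120; 120 86]
K = P̄·Hᵀ·S⁻¹ = [183/712 -39/178; -15/178 -33/89]
x' − x̄ = [423/356, -468/89] = K·y
y = (KᵀK)⁻¹·Kᵀ·(x' − x̄) = [14, 11]
z = y + H·x̄ = [14, 11] + [-13, -10] = [1, 1]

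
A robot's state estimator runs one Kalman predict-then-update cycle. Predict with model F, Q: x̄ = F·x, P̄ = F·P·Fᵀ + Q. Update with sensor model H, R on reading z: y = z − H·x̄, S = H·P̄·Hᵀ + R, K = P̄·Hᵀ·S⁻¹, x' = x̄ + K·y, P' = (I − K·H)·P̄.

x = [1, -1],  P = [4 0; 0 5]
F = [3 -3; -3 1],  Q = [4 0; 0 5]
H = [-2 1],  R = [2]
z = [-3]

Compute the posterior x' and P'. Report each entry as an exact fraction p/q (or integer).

x̄ = F·x = [6, -4]
P̄ = F·P·Fᵀ + Q = [85 -51; -51 46]
y = z − H·x̄ = [13]
S = H·P̄·Hᵀ + R = [592]
K = P̄·Hᵀ·S⁻¹ = [-221/592; 1/4]
x' = x̄ + K·y = [679/592, -3/4]
P' = (I − K·H)·P̄ = [1479/592 17/4; 17/4 9]

x' = [679/592, -3/4]
P' = [1479/592 17/4; 17/4 9]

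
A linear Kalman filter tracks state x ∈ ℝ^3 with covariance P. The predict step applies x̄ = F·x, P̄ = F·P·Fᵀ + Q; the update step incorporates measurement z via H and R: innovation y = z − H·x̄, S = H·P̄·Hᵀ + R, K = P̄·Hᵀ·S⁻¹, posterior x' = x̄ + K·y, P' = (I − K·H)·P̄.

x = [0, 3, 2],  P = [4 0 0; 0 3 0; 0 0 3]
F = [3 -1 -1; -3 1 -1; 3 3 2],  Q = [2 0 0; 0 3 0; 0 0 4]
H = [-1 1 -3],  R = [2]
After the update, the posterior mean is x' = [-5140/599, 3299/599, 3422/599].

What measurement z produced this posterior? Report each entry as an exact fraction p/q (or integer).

z = [-3]

x̄ = F·x = [-5, 1, 13]
P̄ = F·P·Fᵀ + Q = [44 -36 21; -36 45 -33; 21 -33 79]
S = H·P̄·Hᵀ + R = [1198]
K = P̄·Hᵀ·S⁻¹ = [-143/1198; 90/599; -291/1198]
x' − x̄ = [-2145/599, 2700/599, -4365/599] = K·y
y = (KᵀK)⁻¹·Kᵀ·(x' − x̄) = [30]
z = y + H·x̄ = [30] + [-33] = [-3]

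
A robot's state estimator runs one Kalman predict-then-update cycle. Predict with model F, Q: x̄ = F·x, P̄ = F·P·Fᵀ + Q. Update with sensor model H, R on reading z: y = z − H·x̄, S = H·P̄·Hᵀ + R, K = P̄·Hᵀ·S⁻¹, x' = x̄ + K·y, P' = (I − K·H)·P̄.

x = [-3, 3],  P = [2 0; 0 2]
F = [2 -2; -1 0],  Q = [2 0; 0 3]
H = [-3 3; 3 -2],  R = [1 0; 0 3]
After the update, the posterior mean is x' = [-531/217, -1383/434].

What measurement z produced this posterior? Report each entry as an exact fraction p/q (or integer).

z = [-3, -3]

x̄ = F·x = [-12, 3]
P̄ = F·P·Fᵀ + Q = [18 -4; -4 5]
S = H·P̄·Hᵀ + R = [280 -252; -252 233]
K = P̄·Hᵀ·S⁻¹ = [123/868 13/31; 747/1736 23/62]
x' − x̄ = [2073/217, -2685/434] = K·y
y = (KᵀK)⁻¹·Kᵀ·(x' − x̄) = [-48, 39]
z = y + H·x̄ = [-48, 39] + [45, -42] = [-3, -3]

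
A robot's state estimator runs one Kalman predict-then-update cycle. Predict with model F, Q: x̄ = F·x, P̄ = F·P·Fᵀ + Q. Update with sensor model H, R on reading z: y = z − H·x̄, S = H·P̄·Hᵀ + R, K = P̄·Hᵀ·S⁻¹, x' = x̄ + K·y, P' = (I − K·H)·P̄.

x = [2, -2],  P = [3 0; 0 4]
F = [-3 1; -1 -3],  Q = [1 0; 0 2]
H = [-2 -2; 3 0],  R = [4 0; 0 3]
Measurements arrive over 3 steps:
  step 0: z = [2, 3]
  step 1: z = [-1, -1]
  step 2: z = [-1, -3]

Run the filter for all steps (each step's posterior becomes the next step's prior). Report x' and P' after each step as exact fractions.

step 0: x̄ = F·x = [-8, 4]
step 0: P̄ = F·P·Fᵀ + Q = [32 -3; -3 41]
step 0: y = z − H·x̄ = [-6, 27]
step 0: S = H·P̄·Hᵀ + R = [272 -174; -174 291]
step 0: K = P̄·Hᵀ·S⁻¹ = [-29/8146 1335/4073; -3947/8146 -1306/4073]
step 0: x' = x̄ + K·y = [3548/4073, -7129/4073]
step 0: P' = (I − K·H)·P̄ = [1335/4073 -1306/4073; -1306/4073 5253/4073]
step 1: x̄ = F·x = [-17773/4073, 17839/4073]
step 1: P̄ = F·P·Fᵀ + Q = [29177/4073 -22202/4073; -22202/4073 48922/4073]
step 1: y = z − H·x̄ = [-3941/4073, 49246/4073]
step 1: S = H·P̄·Hᵀ + R = [151072/4073 -41850/4073; -41850/4073 274812/4073]
step 1: K = P̄·Hᵀ·S⁻¹ = [-6975/1627178 258607/813589; -357505/813589 -251632/813589]
step 1: x' = x̄ + K·y = [-840075/1627178, 866848/813589]
step 1: P' = (I − K·H)·P̄ = [258607/813589 -251632/813589; -251632/813589 966642/813589]
step 2: x̄ = F·x = [607703/232454, -4361013/1627178]
step 2: P̄ = F·P·Fᵀ + Q = [802498/116227 -591023/116227; -591023/116227 9075771/813589]
step 2: y = z − H·x̄ = [-920681/813589, -2520471/232454]
step 2: S = H·P̄·Hᵀ + R = [28930096/813589 -1268850/116227; -1268850/116227 7571163/116227]
step 2: K = P̄·Hᵀ·S⁻¹ = [-1480325/297929354 47244051/148964677; -129818305/297929354 -45763726/148964677]
step 2: x' = x̄ + K·y = [-243973245/297929354, 170422267/148964677]
step 2: P' = (I − K·H)·P̄ = [47244051/148964677 -45763726/148964677; -45763726/148964677 175582031/148964677]

step 0: x' = [3548/4073, -7129/4073], P' = [1335/4073 -1306/4073; -1306/4073 5253/4073]
step 1: x' = [-840075/1627178, 866848/813589], P' = [258607/813589 -251632/813589; -251632/813589 966642/813589]
step 2: x' = [-243973245/297929354, 170422267/148964677], P' = [47244051/148964677 -45763726/148964677; -45763726/148964677 175582031/148964677]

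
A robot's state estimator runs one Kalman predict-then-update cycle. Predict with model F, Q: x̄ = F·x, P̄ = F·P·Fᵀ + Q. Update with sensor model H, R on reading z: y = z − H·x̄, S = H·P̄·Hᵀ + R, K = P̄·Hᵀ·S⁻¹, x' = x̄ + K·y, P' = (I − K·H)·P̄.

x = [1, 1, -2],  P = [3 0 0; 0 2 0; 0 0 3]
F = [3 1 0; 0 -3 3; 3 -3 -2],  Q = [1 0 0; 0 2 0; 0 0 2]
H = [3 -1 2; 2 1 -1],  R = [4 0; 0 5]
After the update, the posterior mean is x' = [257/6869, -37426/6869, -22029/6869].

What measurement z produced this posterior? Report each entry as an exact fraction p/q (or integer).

x̄ = F·x = [4, -9, 4]
P̄ = F·P·Fᵀ + Q = [30 -6 21; -6 47 0; 21 0 59]
S = H·P̄·Hᵀ + R = [845 30; 30 123]
K = P̄·Hᵀ·S⁻¹ = [5328/34345 1583/6869; -603/6869 6305/20607; 7591/34345 -3959/20607]
x' − x̄ = [-27219/6869, 24395/6869, -49505/6869] = K·y
y = (KᵀK)⁻¹·Kᵀ·(x' − x̄) = [-30, 3]
z = y + H·x̄ = [-30, 3] + [29, -5] = [-1, -2]

z = [-1, -2]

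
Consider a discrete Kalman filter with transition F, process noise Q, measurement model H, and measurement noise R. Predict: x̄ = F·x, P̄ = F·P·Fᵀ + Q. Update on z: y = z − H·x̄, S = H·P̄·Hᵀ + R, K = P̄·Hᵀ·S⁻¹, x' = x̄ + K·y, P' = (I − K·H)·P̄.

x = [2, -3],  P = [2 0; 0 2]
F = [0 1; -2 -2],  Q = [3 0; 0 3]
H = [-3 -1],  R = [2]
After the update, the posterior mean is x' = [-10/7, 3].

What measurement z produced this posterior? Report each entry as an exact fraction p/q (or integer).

x̄ = F·x = [-3, 2]
P̄ = F·P·Fᵀ + Q = [5 -4; -4 19]
S = H·P̄·Hᵀ + R = [42]
K = P̄·Hᵀ·S⁻¹ = [-11/42; -1/6]
x' − x̄ = [11/7, 1] = K·y
y = (KᵀK)⁻¹·Kᵀ·(x' − x̄) = [-6]
z = y + H·x̄ = [-6] + [7] = [1]

z = [1]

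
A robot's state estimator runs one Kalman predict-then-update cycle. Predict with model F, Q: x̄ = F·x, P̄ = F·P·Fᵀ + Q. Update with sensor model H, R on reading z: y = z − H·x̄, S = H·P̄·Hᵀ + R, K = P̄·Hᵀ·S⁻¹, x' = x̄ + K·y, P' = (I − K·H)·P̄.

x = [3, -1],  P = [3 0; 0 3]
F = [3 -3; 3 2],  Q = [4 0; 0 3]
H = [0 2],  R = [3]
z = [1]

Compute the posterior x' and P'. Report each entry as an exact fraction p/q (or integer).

x' = [202/19, 35/57]
P' = [1066/19 3/19; 3/19 14/19]

x̄ = F·x = [12, 7]
P̄ = F·P·Fᵀ + Q = [58 9; 9 42]
y = z − H·x̄ = [-13]
S = H·P̄·Hᵀ + R = [171]
K = P̄·Hᵀ·S⁻¹ = [2/19; 28/57]
x' = x̄ + K·y = [202/19, 35/57]
P' = (I − K·H)·P̄ = [1066/19 3/19; 3/19 14/19]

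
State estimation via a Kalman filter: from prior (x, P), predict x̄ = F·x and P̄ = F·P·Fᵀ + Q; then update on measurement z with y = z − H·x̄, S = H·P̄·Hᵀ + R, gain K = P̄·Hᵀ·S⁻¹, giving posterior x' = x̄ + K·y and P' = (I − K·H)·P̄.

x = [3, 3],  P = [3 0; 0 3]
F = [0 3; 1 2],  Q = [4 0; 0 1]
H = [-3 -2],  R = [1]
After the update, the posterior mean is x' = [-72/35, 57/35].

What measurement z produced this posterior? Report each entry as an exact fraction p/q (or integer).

x̄ = F·x = [9, 9]
P̄ = F·P·Fᵀ + Q = [31 18; 18 16]
S = H·P̄·Hᵀ + R = [560]
K = P̄·Hᵀ·S⁻¹ = [-129/560; -43/280]
x' − x̄ = [-387/35, -258/35] = K·y
y = (KᵀK)⁻¹·Kᵀ·(x' − x̄) = [48]
z = y + H·x̄ = [48] + [-45] = [3]

z = [3]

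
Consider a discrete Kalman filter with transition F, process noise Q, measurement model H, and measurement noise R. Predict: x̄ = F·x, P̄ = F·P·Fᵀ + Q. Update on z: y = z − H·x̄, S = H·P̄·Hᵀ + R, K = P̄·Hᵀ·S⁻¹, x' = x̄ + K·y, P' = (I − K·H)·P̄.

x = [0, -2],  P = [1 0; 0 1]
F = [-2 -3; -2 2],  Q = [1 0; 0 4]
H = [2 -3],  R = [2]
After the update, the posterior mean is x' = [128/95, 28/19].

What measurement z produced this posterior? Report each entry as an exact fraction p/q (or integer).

x̄ = F·x = [6, -4]
P̄ = F·P·Fᵀ + Q = [14 -2; -2 12]
S = H·P̄·Hᵀ + R = [190]
K = P̄·Hᵀ·S⁻¹ = [17/95; -4/19]
x' − x̄ = [-442/95, 104/19] = K·y
y = (KᵀK)⁻¹·Kᵀ·(x' − x̄) = [-26]
z = y + H·x̄ = [-26] + [24] = [-2]

z = [-2]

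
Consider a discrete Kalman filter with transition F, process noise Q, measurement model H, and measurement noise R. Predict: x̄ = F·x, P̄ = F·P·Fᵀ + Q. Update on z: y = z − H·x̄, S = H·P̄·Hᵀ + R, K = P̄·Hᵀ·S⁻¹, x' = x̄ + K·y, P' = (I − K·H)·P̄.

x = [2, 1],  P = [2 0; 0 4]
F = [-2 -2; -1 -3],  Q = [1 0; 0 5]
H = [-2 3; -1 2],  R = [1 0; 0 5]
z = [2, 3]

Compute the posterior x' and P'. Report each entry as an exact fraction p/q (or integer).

x' = [-637/284, -415/568]
P' = [899/71 2363/284; 2363/284 3163/568]

x̄ = F·x = [-6, -5]
P̄ = F·P·Fᵀ + Q = [25 28; 28 43]
y = z − H·x̄ = [5, 7]
S = H·P̄·Hᵀ + R = [152 112; 112 90]
K = P̄·Hᵀ·S⁻¹ = [-103/284 113/142; 37/568 40/71]
x' = x̄ + K·y = [-637/284, -415/568]
P' = (I − K·H)·P̄ = [899/71 2363/284; 2363/284 3163/568]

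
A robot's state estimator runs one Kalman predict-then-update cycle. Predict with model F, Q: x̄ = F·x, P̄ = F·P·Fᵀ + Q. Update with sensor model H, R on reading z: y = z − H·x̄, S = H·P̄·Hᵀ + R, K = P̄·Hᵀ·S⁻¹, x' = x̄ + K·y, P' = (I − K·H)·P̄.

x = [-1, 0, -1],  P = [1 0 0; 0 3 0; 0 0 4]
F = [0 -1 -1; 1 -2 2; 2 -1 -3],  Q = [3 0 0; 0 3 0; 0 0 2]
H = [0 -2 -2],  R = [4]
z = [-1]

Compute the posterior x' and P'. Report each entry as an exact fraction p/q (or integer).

x̄ = F·x = [1, -3, 1]
P̄ = F·P·Fᵀ + Q = [10 -2 15; -2 32 -16; 15 -16 45]
y = z − H·x̄ = [-5]
S = H·P̄·Hᵀ + R = [184]
K = P̄·Hᵀ·S⁻¹ = [-13/92; -4/23; -29/92]
x' = x̄ + K·y = [157/92, -49/23, 237/92]
P' = (I − K·H)·P̄ = [291/46 -150/23 313/46; -150/23 608/23 -600/23; 313/46 -600/23 1229/46]

x' = [157/92, -49/23, 237/92]
P' = [291/46 -150/23 313/46; -150/23 608/23 -600/23; 313/46 -600/23 1229/46]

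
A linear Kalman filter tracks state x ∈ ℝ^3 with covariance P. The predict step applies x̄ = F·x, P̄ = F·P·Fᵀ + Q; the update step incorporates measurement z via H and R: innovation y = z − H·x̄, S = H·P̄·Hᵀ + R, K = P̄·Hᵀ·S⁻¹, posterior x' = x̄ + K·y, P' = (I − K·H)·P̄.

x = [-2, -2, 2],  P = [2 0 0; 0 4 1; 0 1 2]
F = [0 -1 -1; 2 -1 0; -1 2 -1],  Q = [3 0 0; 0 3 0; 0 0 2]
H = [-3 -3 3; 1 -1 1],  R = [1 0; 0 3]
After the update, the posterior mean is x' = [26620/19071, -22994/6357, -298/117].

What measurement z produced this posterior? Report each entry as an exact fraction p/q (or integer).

x̄ = F·x = [0, -2, -4]
P̄ = F·P·Fᵀ + Q = [11 5 -7; 5 15 -11; -7 -11 18]
S = H·P̄·Hᵀ + R = [811 132; 132 45]
K = P̄·Hᵀ·S⁻¹ = [-991/6357 8297/19071; -157/2119 -1585/6357; 4/39 22/117]
x' − x̄ = [26620/19071, -10280/6357, 170/117] = K·y
y = (KᵀK)⁻¹·Kᵀ·(x' − x̄) = [5, 5]
z = y + H·x̄ = [5, 5] + [-6, -2] = [-1, 3]

z = [-1, 3]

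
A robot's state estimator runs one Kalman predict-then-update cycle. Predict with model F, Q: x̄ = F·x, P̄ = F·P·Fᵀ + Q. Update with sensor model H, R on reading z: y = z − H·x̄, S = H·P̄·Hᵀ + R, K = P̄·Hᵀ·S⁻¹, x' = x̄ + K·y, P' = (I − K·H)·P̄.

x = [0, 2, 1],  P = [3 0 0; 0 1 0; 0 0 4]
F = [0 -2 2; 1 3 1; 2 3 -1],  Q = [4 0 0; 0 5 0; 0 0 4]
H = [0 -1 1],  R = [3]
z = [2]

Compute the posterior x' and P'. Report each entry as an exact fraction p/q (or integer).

x' = [-126/31, 177/31, 227/31]
P' = [488/31 -98/31 -146/31; -98/31 551/31 521/31; -146/31 521/31 575/31]

x̄ = F·x = [-2, 7, 5]
P̄ = F·P·Fᵀ + Q = [24 2 -14; 2 21 11; -14 11 29]
y = z − H·x̄ = [4]
S = H·P̄·Hᵀ + R = [31]
K = P̄·Hᵀ·S⁻¹ = [-16/31; -10/31; 18/31]
x' = x̄ + K·y = [-126/31, 177/31, 227/31]
P' = (I − K·H)·P̄ = [488/31 -98/31 -146/31; -98/31 551/31 521/31; -146/31 521/31 575/31]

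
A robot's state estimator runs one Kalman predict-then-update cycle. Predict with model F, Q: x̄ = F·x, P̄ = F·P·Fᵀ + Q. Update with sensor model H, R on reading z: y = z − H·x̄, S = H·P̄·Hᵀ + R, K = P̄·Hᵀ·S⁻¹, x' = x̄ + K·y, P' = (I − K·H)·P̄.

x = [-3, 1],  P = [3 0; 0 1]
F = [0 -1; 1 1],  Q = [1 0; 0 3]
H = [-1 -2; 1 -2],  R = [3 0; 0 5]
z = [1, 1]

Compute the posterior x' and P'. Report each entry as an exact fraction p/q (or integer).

x̄ = F·x = [-1, -2]
P̄ = F·P·Fᵀ + Q = [2 -1; -1 7]
y = z − H·x̄ = [-4, -2]
S = H·P̄·Hᵀ + R = [29 26; 26 39]
K = P̄·Hᵀ·S⁻¹ = [-8/35 116/455; -9/35 -97/455]
x' = x̄ + K·y = [-271/455, -248/455]
P' = (I − K·H)·P̄ = [446/455 -67/455; -67/455 209/455]

x' = [-271/455, -248/455]
P' = [446/455 -67/455; -67/455 209/455]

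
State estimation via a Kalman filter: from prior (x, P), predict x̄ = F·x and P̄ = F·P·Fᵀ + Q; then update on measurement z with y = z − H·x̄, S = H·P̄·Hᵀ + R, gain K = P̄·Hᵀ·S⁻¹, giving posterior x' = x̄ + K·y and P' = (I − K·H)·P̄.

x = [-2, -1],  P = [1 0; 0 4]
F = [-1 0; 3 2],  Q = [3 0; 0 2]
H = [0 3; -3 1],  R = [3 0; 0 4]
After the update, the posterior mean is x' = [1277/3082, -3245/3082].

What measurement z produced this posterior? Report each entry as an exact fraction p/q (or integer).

x̄ = F·x = [2, -8]
P̄ = F·P·Fᵀ + Q = [4 -3; -3 27]
S = H·P̄·Hᵀ + R = [246 108; 108 85]
K = P̄·Hᵀ·S⁻¹ = [285/3082 -453/1541; 999/3082 18/1541]
x' − x̄ = [-4887/3082, 21411/3082] = K·y
y = (KᵀK)⁻¹·Kᵀ·(x' − x̄) = [21, 12]
z = y + H·x̄ = [21, 12] + [-24, -14] = [-3, -2]

z = [-3, -2]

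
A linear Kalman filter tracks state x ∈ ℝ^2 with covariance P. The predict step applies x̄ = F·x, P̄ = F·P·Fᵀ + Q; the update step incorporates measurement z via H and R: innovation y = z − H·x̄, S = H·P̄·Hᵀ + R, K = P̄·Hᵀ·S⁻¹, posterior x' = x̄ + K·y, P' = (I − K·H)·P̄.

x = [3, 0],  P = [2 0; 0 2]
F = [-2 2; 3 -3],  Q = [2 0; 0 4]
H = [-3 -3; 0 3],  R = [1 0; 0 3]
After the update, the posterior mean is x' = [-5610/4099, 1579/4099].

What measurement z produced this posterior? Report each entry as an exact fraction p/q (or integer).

z = [3, 1]

x̄ = F·x = [-6, 9]
P̄ = F·P·Fᵀ + Q = [18 -24; -24 40]
S = H·P̄·Hᵀ + R = [91 -144; -144 363]
K = P̄·Hᵀ·S⁻¹ = [-1278/4099 -1320/4099; -48/4099 1336/4099]
x' − x̄ = [18984/4099, -35312/4099] = K·y
y = (KᵀK)⁻¹·Kᵀ·(x' − x̄) = [12, -26]
z = y + H·x̄ = [12, -26] + [-9, 27] = [3, 1]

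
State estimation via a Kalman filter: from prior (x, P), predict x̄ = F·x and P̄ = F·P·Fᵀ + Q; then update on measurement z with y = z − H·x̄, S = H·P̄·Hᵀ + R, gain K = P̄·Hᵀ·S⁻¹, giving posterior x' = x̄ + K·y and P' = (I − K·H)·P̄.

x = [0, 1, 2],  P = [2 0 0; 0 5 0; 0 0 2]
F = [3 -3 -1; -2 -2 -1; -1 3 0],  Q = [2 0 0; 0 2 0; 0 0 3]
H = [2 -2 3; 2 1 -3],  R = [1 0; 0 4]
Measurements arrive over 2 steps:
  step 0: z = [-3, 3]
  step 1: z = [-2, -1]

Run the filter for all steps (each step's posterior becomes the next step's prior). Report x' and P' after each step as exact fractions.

step 0: x' = [-53868/174787, -206998/174787, -276457/174787], P' = [208053/349574 207287/174787 79694/174787; 207287/174787 861830/174787 422128/174787; 79694/174787 422128/174787 230896/174787]
step 1: x' = [-14100785435/35569870041, 42846819143/35569870041, 14823501166/35569870041], P' = [17916941609/35569870041 27390838180/35569870041 8604689678/35569870041; 27390838180/35569870041 105362339786/35569870041 49786013446/35569870041; 8604689678/35569870041 49786013446/35569870041 28360862546/35569870041]

step 0: x̄ = F·x = [-5, -4, 3]
step 0: P̄ = F·P·Fᵀ + Q = [67 20 -51; 20 32 -26; -51 -26 50]
step 0: y = z − H·x̄ = [-10, 26]
step 0: S = H·P̄·Hᵀ + R = [387 -520; -520 1602]
step 0: K = P̄·Hᵀ·S⁻¹ = [32561/174787 88129/349574; -42702/174787 2505/174787; 7820/174787 -27793/174787]
step 0: x' = x̄ + K·y = [-53868/174787, -206998/174787, -276457/174787]
step 0: P' = (I − K·H)·P̄ = [208053/349574 207287/174787 79694/174787; 207287/174787 861830/174787 422128/174787; 79694/174787 422128/174787 230896/174787]
step 1: x̄ = F·x = [735847/174787, 798189/174787, -567126/174787]
step 1: P̄ = F·P·Fᵀ + Q = [15193233/349574 6808663/174787 -13535591/349574; 6808663/174787 8109480/174787 -6978765/174787; -13535591/349574 -6978765/174787 14282271/349574]
step 1: y = z − H·x̄ = [1476488/174787, -4146048/174787]
step 1: S = H·P̄·Hᵀ + R = [150663445/349574 -253057849/349574; -253057849/349574 507572203/349574]
step 1: K = P̄·Hᵀ·S⁻¹ = [6866275892/35569870041 9352663091/35569870041; -6584962874/35569870041 2696493952/35569870041; 2719940102/35569870041 -4521798709/35569870041]
step 1: x' = x̄ + K·y = [-14100785435/35569870041, 42846819143/35569870041, 14823501166/35569870041]
step 1: P' = (I − K·H)·P̄ = [17916941609/35569870041 27390838180/35569870041 8604689678/35569870041; 27390838180/35569870041 105362339786/35569870041 49786013446/35569870041; 8604689678/35569870041 49786013446/35569870041 28360862546/35569870041]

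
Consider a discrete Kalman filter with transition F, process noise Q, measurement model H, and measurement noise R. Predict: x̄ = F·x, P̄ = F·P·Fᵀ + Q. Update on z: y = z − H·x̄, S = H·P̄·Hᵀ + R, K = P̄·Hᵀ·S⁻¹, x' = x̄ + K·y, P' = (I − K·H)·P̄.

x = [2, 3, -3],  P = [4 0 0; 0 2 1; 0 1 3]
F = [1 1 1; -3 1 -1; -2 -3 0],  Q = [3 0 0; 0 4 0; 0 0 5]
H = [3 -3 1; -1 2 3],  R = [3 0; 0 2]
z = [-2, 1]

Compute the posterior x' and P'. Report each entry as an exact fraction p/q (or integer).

x̄ = F·x = [2, 0, -13]
P̄ = F·P·Fᵀ + Q = [14 -13 -17; -13 43 21; -17 21 39]
y = z − H·x̄ = [5, 42]
S = H·P̄·Hᵀ + R = [561 -583; -583 945]
K = P̄·Hᵀ·S⁻¹ = [7427/190256 -1249/17296; -44469/190256 471/17296; 31733/190256 5001/17296]
x' = x̄ + K·y = [-159391/190256, -4743/190256, -4201/190256]
P' = (I − K·H)·P̄ = [938007/190256 844159/190256 -259263/190256; 844159/190256 804743/190256 -251655/190256; -259263/190256 -251655/190256 118023/190256]

x' = [-159391/190256, -4743/190256, -4201/190256]
P' = [938007/190256 844159/190256 -259263/190256; 844159/190256 804743/190256 -251655/190256; -259263/190256 -251655/190256 118023/190256]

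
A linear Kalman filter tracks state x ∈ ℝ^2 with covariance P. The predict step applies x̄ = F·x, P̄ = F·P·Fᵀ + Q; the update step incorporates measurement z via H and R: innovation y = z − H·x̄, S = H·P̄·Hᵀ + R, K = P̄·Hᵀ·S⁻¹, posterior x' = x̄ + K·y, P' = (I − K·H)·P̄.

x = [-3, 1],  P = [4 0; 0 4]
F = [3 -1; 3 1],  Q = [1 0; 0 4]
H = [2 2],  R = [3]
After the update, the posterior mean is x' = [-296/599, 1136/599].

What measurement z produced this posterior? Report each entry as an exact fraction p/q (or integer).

x̄ = F·x = [-10, -8]
P̄ = F·P·Fᵀ + Q = [41 32; 32 44]
S = H·P̄·Hᵀ + R = [599]
K = P̄·Hᵀ·S⁻¹ = [146/599; 152/599]
x' − x̄ = [5694/599, 5928/599] = K·y
y = (KᵀK)⁻¹·Kᵀ·(x' − x̄) = [39]
z = y + H·x̄ = [39] + [-36] = [3]

z = [3]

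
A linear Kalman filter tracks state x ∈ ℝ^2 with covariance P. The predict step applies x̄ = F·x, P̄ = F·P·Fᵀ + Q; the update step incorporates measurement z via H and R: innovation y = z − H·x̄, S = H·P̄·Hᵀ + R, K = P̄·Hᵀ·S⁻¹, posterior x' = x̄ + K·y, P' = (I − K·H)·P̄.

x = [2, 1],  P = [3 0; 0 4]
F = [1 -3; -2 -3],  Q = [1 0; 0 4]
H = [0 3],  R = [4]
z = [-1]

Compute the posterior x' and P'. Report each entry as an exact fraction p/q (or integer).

x' = [166/59, -23/59]
P' = [2695/118 15/59; 15/59 26/59]

x̄ = F·x = [-1, -7]
P̄ = F·P·Fᵀ + Q = [40 30; 30 52]
y = z − H·x̄ = [20]
S = H·P̄·Hᵀ + R = [472]
K = P̄·Hᵀ·S⁻¹ = [45/236; 39/118]
x' = x̄ + K·y = [166/59, -23/59]
P' = (I − K·H)·P̄ = [2695/118 15/59; 15/59 26/59]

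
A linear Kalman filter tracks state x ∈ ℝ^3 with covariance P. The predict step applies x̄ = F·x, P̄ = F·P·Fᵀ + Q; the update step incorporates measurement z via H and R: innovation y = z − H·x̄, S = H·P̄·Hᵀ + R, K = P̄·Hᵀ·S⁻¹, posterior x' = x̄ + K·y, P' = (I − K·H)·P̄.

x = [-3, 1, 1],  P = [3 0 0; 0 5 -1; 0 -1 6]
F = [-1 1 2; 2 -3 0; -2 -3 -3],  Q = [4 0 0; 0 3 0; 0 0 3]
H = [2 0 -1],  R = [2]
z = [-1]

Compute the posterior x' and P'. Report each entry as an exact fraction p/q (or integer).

x' = [92/37, -1314/185, 1092/185]
P' = [184/37 -15/37 348/37; -15/37 9642/185 -96/185; 348/37 -96/185 3648/185]

x̄ = F·x = [6, -9, 0]
P̄ = F·P·Fᵀ + Q = [32 -15 -36; -15 60 24; -36 24 96]
y = z − H·x̄ = [-13]
S = H·P̄·Hᵀ + R = [370]
K = P̄·Hᵀ·S⁻¹ = [10/37; -27/185; -84/185]
x' = x̄ + K·y = [92/37, -1314/185, 1092/185]
P' = (I − K·H)·P̄ = [184/37 -15/37 348/37; -15/37 9642/185 -96/185; 348/37 -96/185 3648/185]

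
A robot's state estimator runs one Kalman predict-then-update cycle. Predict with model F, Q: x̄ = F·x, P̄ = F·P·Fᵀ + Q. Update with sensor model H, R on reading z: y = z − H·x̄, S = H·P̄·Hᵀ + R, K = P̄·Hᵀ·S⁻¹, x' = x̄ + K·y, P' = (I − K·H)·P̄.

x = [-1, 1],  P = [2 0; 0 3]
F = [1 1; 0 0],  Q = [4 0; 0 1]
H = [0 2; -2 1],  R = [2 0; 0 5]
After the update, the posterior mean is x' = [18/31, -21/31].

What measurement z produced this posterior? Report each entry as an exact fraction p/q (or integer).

z = [-2, -2]

x̄ = F·x = [0, 0]
P̄ = F·P·Fᵀ + Q = [9 0; 0 1]
S = H·P̄·Hᵀ + R = [6 2; 2 42]
K = P̄·Hᵀ·S⁻¹ = [9/62 -27/62; 41/124 1/124]
x' − x̄ = [18/31, -21/31] = K·y
y = (KᵀK)⁻¹·Kᵀ·(x' − x̄) = [-2, -2]
z = y + H·x̄ = [-2, -2] + [0, 0] = [-2, -2]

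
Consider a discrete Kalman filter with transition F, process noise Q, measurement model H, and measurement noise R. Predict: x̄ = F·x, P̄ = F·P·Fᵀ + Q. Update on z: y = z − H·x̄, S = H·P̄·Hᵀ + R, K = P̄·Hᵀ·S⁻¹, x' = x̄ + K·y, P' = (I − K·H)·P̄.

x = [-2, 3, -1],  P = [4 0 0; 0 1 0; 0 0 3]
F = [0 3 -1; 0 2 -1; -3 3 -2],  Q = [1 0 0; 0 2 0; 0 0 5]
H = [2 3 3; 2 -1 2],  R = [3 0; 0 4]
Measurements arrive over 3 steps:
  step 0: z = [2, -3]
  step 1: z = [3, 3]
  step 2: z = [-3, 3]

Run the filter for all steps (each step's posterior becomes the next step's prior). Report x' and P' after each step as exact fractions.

step 0: x̄ = F·x = [10, 7, 17]
step 0: P̄ = F·P·Fᵀ + Q = [13 9 15; 9 9 12; 15 12 62]
step 0: y = z − H·x̄ = [-90, -50]
step 0: S = H·P̄·Hᵀ + R = [1198 619; 619 349]
step 0: K = P̄·Hᵀ·S⁻¹ = [1703/11647 -1452/11647; 2614/11647 -3535/11647; 50/34941 14128/34941]
step 0: x' = x̄ + K·y = [35800/11647, 23019/11647, -116903/34941]
step 0: P' = (I − K·H)·P̄ = [52761/11647 14796/11647 -48267/11647; 14796/11647 9744/11647 -16994/11647; -48267/11647 -16994/11647 147566/34941]
step 1: x̄ = F·x = [324074/34941, 255017/34941, 118777/34941]
step 1: P̄ = F·P·Fᵀ + Q = [751487/34941 577868/34941 183163/34941; 577868/34941 538304/34941 126667/34941; 183163/34941 126667/34941 527792/34941]
step 1: y = z − H·x̄ = [-1664707/34941, -525862/34941]
step 1: S = H·P̄·Hᵀ + R = [24118013/34941 9080891/34941; 9080891/34941 4442348/34941]
step 1: K = P̄·Hᵀ·S⁻¹ = [145722044/706277023 -92558541/706277023; 174263706/706277023 -217782961/706277023; -40428409/706277023 288569546/706277023]
step 1: x' = x̄ + K·y = [1000959696/706277023, 129888091/706277023, -15936498/706277023]
step 1: P' = (I − K·H)·P̄ = [2821259865/706277023 847506054/706277023 -2582623920/706277023; 847506054/706277023 594887764/706277023 -985628094/706277023; -2582623920/706277023 -985628094/706277023 2666948965/706277023]
step 2: x̄ = F·x = [405600771/706277023, 275712680/706277023, -2581341819/706277023]
step 2: P̄ = F·P·Fᵀ + Q = [14640984428/706277023 11164416019/706277023 4183114406/706277023; 11164416019/706277023 10401566443/706277023 2969713088/706277023; 4183114406/706277023 2969713088/706277023 10525450752/706277023]
step 2: y = z − H·x̄ = [3986854806/706277023, 6746025845/706277023]
step 2: S = H·P̄·Hᵀ + R = [486651124220/706277023 185909890295/706277023; 185909890295/706277023 90820814075/706277023]
step 2: K = P̄·Hᵀ·S⁻¹ = [60330149582/303172319985 -35089114739/303172319985; 221773175504/909516959955 -55008904729/181903391991; -135947626864/2728550879865 1072850237428/2728550879865]
step 2: x' = x̄ + K·y = [179508032264/303172319985, -1020158708887/909516959955, -492512852833/2728550879865]
step 2: P' = (I − K·H)·P̄ = [388748164521/101057439995 115390343018/101057439995 -1063337208514/303172319985; 115390343018/101057439995 248451833744/303172319985 -1215924383836/909516959955; -1063337208514/303172319985 -1215924383836/909516959955 9891848775728/2728550879865]

step 0: x' = [35800/11647, 23019/11647, -116903/34941], P' = [52761/11647 14796/11647 -48267/11647; 14796/11647 9744/11647 -16994/11647; -48267/11647 -16994/11647 147566/34941]
step 1: x' = [1000959696/706277023, 129888091/706277023, -15936498/706277023], P' = [2821259865/706277023 847506054/706277023 -2582623920/706277023; 847506054/706277023 594887764/706277023 -985628094/706277023; -2582623920/706277023 -985628094/706277023 2666948965/706277023]
step 2: x' = [179508032264/303172319985, -1020158708887/909516959955, -492512852833/2728550879865], P' = [388748164521/101057439995 115390343018/101057439995 -1063337208514/303172319985; 115390343018/101057439995 248451833744/303172319985 -1215924383836/909516959955; -1063337208514/303172319985 -1215924383836/909516959955 9891848775728/2728550879865]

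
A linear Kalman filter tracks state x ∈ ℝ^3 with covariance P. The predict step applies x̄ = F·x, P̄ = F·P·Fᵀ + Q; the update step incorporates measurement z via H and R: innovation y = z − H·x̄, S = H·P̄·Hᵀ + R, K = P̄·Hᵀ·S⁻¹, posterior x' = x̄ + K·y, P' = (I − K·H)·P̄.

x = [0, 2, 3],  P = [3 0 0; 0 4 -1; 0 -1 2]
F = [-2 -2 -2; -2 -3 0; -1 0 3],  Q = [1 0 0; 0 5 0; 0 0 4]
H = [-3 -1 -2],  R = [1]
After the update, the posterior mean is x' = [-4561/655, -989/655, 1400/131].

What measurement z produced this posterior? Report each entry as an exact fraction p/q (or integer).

x̄ = F·x = [-10, -6, 9]
P̄ = F·P·Fᵀ + Q = [29 30 0; 30 53 15; 0 15 25]
S = H·P̄·Hᵀ + R = [655]
K = P̄·Hᵀ·S⁻¹ = [-117/655; -173/655; -13/131]
x' − x̄ = [1989/655, 2941/655, 221/131] = K·y
y = (KᵀK)⁻¹·Kᵀ·(x' − x̄) = [-17]
z = y + H·x̄ = [-17] + [18] = [1]

z = [1]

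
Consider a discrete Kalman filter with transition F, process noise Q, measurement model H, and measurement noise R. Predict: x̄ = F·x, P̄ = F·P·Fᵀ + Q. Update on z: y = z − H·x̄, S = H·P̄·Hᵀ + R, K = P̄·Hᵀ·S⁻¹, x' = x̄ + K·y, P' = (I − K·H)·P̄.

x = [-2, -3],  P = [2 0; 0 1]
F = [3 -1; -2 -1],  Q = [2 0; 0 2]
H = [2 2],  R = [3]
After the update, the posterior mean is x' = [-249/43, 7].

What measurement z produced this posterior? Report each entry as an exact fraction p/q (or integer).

z = [2]

x̄ = F·x = [-3, 7]
P̄ = F·P·Fᵀ + Q = [21 -11; -11 11]
S = H·P̄·Hᵀ + R = [43]
K = P̄·Hᵀ·S⁻¹ = [20/43; 0]
x' − x̄ = [-120/43, 0] = K·y
y = (KᵀK)⁻¹·Kᵀ·(x' − x̄) = [-6]
z = y + H·x̄ = [-6] + [8] = [2]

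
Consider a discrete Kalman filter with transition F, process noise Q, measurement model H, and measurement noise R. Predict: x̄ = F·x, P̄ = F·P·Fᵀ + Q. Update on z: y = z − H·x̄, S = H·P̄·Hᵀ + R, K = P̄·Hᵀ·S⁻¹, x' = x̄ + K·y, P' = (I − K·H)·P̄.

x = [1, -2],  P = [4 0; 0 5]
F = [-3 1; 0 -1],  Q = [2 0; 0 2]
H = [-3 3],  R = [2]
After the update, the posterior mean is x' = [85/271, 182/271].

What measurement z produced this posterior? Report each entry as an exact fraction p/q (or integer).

x̄ = F·x = [-5, 2]
P̄ = F·P·Fᵀ + Q = [43 -5; -5 7]
S = H·P̄·Hᵀ + R = [542]
K = P̄·Hᵀ·S⁻¹ = [-72/271; 18/271]
x' − x̄ = [1440/271, -360/271] = K·y
y = (KᵀK)⁻¹·Kᵀ·(x' − x̄) = [-20]
z = y + H·x̄ = [-20] + [21] = [1]

z = [1]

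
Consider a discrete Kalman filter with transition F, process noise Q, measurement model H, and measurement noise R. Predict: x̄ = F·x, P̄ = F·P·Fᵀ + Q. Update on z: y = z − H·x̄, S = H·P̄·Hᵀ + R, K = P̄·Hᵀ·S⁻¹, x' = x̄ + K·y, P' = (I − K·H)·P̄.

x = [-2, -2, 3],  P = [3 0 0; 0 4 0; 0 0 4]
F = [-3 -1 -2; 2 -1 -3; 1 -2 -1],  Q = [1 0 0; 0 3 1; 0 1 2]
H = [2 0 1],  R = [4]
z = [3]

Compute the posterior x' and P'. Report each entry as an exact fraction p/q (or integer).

x' = [2, -11, -1]
P' = [1343/249 -2351/249 -758/83; -2351/249 11486/249 1630/83; -758/83 1630/83 1568/83]

x̄ = F·x = [2, -11, -1]
P̄ = F·P·Fᵀ + Q = [48 10 7; 10 55 27; 7 27 25]
y = z − H·x̄ = [0]
S = H·P̄·Hᵀ + R = [249]
K = P̄·Hᵀ·S⁻¹ = [103/249; 47/249; 13/83]
x' = x̄ + K·y = [2, -11, -1]
P' = (I − K·H)·P̄ = [1343/249 -2351/249 -758/83; -2351/249 11486/249 1630/83; -758/83 1630/83 1568/83]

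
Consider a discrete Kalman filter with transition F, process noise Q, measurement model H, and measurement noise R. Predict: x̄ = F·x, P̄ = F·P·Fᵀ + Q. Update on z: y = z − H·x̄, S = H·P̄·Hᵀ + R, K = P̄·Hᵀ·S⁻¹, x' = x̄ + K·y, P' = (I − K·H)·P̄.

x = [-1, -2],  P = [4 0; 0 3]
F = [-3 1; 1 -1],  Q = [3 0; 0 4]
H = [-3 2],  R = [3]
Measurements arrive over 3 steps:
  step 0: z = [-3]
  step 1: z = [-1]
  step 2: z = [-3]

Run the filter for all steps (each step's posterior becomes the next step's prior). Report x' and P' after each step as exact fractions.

step 0: x̄ = F·x = [1, 1]
step 0: P̄ = F·P·Fᵀ + Q = [42 -15; -15 11]
step 0: y = z − H·x̄ = [-2]
step 0: S = H·P̄·Hᵀ + R = [605]
step 0: K = P̄·Hᵀ·S⁻¹ = [-156/605; 67/605]
step 0: x' = x̄ + K·y = [917/605, 471/605]
step 0: P' = (I − K·H)·P̄ = [1074/605 1377/605; 1377/605 2166/605]
step 1: x̄ = F·x = [-456/121, 446/605]
step 1: P̄ = F·P·Fᵀ + Q = [1077/121 24/121; 24/121 2906/605]
step 1: y = z − H·x̄ = [-8337/605]
step 1: S = H·P̄·Hᵀ + R = [60464/605]
step 1: K = P̄·Hᵀ·S⁻¹ = [-15915/60464; 1363/15116]
step 1: x' = x̄ + K·y = [-8553/60464, -7639/15116]
step 1: P' = (I − K·H)·P̄ = [119523/60464 38853/15116; 38853/15116 15081/3779]
step 2: x̄ = F·x = [-4897/60464, 22003/60464]
step 2: P̄ = F·P·Fᵀ + Q = [565923/60464 21783/60464; 21783/60464 291851/60464]
step 2: y = z − H·x̄ = [-240089/60464]
step 2: S = H·P̄·Hᵀ + R = [6180707/60464]
step 2: K = P̄·Hᵀ·S⁻¹ = [-1654203/6180707; 518353/6180707]
step 2: x' = x̄ + K·y = [6067892/6180707, 190911/6180707]
step 2: P' = (I − K·H)·P̄ = [12592893/6180707 16408035/6180707; 16408035/6180707 25389582/6180707]

step 0: x' = [917/605, 471/605], P' = [1074/605 1377/605; 1377/605 2166/605]
step 1: x' = [-8553/60464, -7639/15116], P' = [119523/60464 38853/15116; 38853/15116 15081/3779]
step 2: x' = [6067892/6180707, 190911/6180707], P' = [12592893/6180707 16408035/6180707; 16408035/6180707 25389582/6180707]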